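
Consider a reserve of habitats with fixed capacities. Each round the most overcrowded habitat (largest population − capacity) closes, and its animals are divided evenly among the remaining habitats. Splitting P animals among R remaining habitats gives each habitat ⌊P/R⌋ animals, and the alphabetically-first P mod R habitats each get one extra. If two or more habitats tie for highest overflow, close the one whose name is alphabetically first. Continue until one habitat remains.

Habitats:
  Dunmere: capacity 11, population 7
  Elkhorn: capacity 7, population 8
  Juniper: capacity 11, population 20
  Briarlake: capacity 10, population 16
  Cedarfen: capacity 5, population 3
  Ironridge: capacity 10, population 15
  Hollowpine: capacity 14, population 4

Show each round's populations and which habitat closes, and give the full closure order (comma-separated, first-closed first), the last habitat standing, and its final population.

Closure order: Juniper, Briarlake, Ironridge, Elkhorn, Cedarfen, Dunmere
Last habitat: Hollowpine with 73 animals

Round 1: Briarlake=16 Cedarfen=3 Dunmere=7 Elkhorn=8 Hollowpine=4 Ironridge=15 Juniper=20 → close Juniper (overflow 9)
  20÷6 = 3 each, +1 to first 2
Round 2: Briarlake=20 Cedarfen=7 Dunmere=10 Elkhorn=11 Hollowpine=7 Ironridge=18 → close Briarlake (overflow 10)
  20÷5 = 4 each, +1 to first 0
Round 3: Cedarfen=11 Dunmere=14 Elkhorn=15 Hollowpine=11 Ironridge=22 → close Ironridge (overflow 12)
  22÷4 = 5 each, +1 to first 2
Round 4: Cedarfen=17 Dunmere=20 Elkhorn=20 Hollowpine=16 → close Elkhorn (overflow 13)
  20÷3 = 6 each, +1 to first 2
Round 5: Cedarfen=24 Dunmere=27 Hollowpine=22 → close Cedarfen (overflow 19)
  24÷2 = 12 each, +1 to first 0
Round 6: Dunmere=39 Hollowpine=34 → close Dunmere (overflow 28)
  39÷1 = 39 each, +1 to first 0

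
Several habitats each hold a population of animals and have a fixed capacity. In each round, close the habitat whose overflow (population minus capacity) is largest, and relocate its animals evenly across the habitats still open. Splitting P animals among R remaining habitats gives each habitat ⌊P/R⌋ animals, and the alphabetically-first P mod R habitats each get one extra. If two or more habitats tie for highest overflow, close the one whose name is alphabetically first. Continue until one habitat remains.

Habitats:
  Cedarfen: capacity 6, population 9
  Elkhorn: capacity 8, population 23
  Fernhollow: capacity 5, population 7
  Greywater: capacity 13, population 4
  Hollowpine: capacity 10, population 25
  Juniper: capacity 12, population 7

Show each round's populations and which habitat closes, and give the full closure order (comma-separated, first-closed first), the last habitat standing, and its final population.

Round 1: Cedarfen=9 Elkhorn=23 Fernhollow=7 Greywater=4 Hollowpine=25 Juniper=7 → close Elkhorn (overflow 15)
  23÷5 = 4 each, +1 to first 3
Round 2: Cedarfen=14 Fernhollow=12 Greywater=9 Hollowpine=29 Juniper=11 → close Hollowpine (overflow 19)
  29÷4 = 7 each, +1 to first 1
Round 3: Cedarfen=22 Fernhollow=19 Greywater=16 Juniper=18 → close Cedarfen (overflow 16)
  22÷3 = 7 each, +1 to first 1
Round 4: Fernhollow=27 Greywater=23 Juniper=25 → close Fernhollow (overflow 22)
  27÷2 = 13 each, +1 to first 1
Round 5: Greywater=37 Juniper=38 → close Juniper (overflow 26)
  38÷1 = 38 each, +1 to first 0

Closure order: Elkhorn, Hollowpine, Cedarfen, Fernhollow, Juniper
Last habitat: Greywater with 75 animals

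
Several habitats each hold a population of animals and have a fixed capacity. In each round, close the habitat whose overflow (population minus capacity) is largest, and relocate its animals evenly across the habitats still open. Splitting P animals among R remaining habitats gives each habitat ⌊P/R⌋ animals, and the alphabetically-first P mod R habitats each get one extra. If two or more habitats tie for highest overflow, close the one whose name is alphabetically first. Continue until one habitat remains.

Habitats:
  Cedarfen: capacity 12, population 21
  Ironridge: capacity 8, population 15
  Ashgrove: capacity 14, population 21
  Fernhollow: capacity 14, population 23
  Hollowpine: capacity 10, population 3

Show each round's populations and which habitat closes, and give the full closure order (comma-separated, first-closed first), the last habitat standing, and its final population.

Closure order: Cedarfen, Fernhollow, Ashgrove, Ironridge
Last habitat: Hollowpine with 83 animals

Round 1: Ashgrove=21 Cedarfen=21 Fernhollow=23 Hollowpine=3 Ironridge=15 → close Cedarfen (overflow 9)
  21÷4 = 5 each, +1 to first 1
Round 2: Ashgrove=27 Fernhollow=28 Hollowpine=8 Ironridge=20 → close Fernhollow (overflow 14)
  28÷3 = 9 each, +1 to first 1
Round 3: Ashgrove=37 Hollowpine=17 Ironridge=29 → close Ashgrove (overflow 23)
  37÷2 = 18 each, +1 to first 1
Round 4: Hollowpine=36 Ironridge=47 → close Ironridge (overflow 39)
  47÷1 = 47 each, +1 to first 0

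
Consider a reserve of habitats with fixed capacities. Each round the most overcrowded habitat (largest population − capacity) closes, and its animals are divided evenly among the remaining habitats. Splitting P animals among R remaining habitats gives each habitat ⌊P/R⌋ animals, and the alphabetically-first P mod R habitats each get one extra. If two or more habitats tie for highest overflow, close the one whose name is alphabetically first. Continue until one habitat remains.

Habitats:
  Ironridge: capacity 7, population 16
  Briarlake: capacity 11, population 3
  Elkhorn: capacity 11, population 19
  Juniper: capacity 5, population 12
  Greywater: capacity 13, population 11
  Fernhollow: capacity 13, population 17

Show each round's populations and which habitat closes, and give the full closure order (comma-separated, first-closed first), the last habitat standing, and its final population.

Round 1: Briarlake=3 Elkhorn=19 Fernhollow=17 Greywater=11 Ironridge=16 Juniper=12 → close Ironridge (overflow 9)
  16÷5 = 3 each, +1 to first 1
Round 2: Briarlake=7 Elkhorn=22 Fernhollow=20 Greywater=14 Juniper=15 → close Elkhorn (overflow 11)
  22÷4 = 5 each, +1 to first 2
Round 3: Briarlake=13 Fernhollow=26 Greywater=19 Juniper=20 → close Juniper (overflow 15)
  20÷3 = 6 each, +1 to first 2
Round 4: Briarlake=20 Fernhollow=33 Greywater=25 → close Fernhollow (overflow 20)
  33÷2 = 16 each, +1 to first 1
Round 5: Briarlake=37 Greywater=41 → close Greywater (overflow 28)
  41÷1 = 41 each, +1 to first 0

Closure order: Ironridge, Elkhorn, Juniper, Fernhollow, Greywater
Last habitat: Briarlake with 78 animals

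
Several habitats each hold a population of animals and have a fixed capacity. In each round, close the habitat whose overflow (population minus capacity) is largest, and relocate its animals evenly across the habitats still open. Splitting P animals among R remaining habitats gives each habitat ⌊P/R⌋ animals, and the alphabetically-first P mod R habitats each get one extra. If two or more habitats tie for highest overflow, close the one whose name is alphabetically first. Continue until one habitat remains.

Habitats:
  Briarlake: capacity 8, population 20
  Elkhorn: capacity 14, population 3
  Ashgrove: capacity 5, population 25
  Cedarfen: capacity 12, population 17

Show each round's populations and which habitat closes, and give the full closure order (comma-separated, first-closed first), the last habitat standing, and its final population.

Round 1: Ashgrove=25 Briarlake=20 Cedarfen=17 Elkhorn=3 → close Ashgrove (overflow 20)
  25÷3 = 8 each, +1 to first 1
Round 2: Briarlake=29 Cedarfen=25 Elkhorn=11 → close Briarlake (overflow 21)
  29÷2 = 14 each, +1 to first 1
Round 3: Cedarfen=40 Elkhorn=25 → close Cedarfen (overflow 28)
  40÷1 = 40 each, +1 to first 0

Closure order: Ashgrove, Briarlake, Cedarfen
Last habitat: Elkhorn with 65 animals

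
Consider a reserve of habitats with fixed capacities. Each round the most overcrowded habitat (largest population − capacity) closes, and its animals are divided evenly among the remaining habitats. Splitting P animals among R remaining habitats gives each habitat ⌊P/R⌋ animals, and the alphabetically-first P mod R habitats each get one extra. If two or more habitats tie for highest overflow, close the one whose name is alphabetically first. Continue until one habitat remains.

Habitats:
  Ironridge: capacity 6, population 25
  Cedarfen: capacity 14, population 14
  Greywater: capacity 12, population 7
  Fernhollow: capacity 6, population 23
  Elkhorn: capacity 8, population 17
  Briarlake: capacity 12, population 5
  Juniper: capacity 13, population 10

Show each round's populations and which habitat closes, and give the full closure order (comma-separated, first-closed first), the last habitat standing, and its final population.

Closure order: Ironridge, Fernhollow, Elkhorn, Cedarfen, Briarlake, Juniper
Last habitat: Greywater with 101 animals

Round 1: Briarlake=5 Cedarfen=14 Elkhorn=17 Fernhollow=23 Greywater=7 Ironridge=25 Juniper=10 → close Ironridge (overflow 19)
  25÷6 = 4 each, +1 to first 1
Round 2: Briarlake=10 Cedarfen=18 Elkhorn=21 Fernhollow=27 Greywater=11 Juniper=14 → close Fernhollow (overflow 21)
  27÷5 = 5 each, +1 to first 2
Round 3: Briarlake=16 Cedarfen=24 Elkhorn=26 Greywater=16 Juniper=19 → close Elkhorn (overflow 18)
  26÷4 = 6 each, +1 to first 2
Round 4: Briarlake=23 Cedarfen=31 Greywater=22 Juniper=25 → close Cedarfen (overflow 17)
  31÷3 = 10 each, +1 to first 1
Round 5: Briarlake=34 Greywater=32 Juniper=35 → close Briarlake (overflow 22)
  34÷2 = 17 each, +1 to first 0
Round 6: Greywater=49 Juniper=52 → close Juniper (overflow 39)
  52÷1 = 52 each, +1 to first 0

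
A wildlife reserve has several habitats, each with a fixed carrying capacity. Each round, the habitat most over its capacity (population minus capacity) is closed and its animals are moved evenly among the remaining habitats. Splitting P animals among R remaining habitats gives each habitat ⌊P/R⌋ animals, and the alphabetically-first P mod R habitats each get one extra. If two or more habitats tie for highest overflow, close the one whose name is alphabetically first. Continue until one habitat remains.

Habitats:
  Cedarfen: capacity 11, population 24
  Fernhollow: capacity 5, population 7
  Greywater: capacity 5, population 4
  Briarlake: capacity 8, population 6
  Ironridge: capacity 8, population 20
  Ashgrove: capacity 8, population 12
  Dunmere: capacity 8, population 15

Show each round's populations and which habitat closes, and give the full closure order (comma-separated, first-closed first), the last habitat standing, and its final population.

Closure order: Cedarfen, Ironridge, Dunmere, Ashgrove, Fernhollow, Briarlake
Last habitat: Greywater with 88 animals

Round 1: Ashgrove=12 Briarlake=6 Cedarfen=24 Dunmere=15 Fernhollow=7 Greywater=4 Ironridge=20 → close Cedarfen (overflow 13)
  24÷6 = 4 each, +1 to first 0
Round 2: Ashgrove=16 Briarlake=10 Dunmere=19 Fernhollow=11 Greywater=8 Ironridge=24 → close Ironridge (overflow 16)
  24÷5 = 4 each, +1 to first 4
Round 3: Ashgrove=21 Briarlake=15 Dunmere=24 Fernhollow=16 Greywater=12 → close Dunmere (overflow 16)
  24÷4 = 6 each, +1 to first 0
Round 4: Ashgrove=27 Briarlake=21 Fernhollow=22 Greywater=18 → close Ashgrove (overflow 19)
  27÷3 = 9 each, +1 to first 0
Round 5: Briarlake=30 Fernhollow=31 Greywater=27 → close Fernhollow (overflow 26)
  31÷2 = 15 each, +1 to first 1
Round 6: Briarlake=46 Greywater=42 → close Briarlake (overflow 38)
  46÷1 = 46 each, +1 to first 0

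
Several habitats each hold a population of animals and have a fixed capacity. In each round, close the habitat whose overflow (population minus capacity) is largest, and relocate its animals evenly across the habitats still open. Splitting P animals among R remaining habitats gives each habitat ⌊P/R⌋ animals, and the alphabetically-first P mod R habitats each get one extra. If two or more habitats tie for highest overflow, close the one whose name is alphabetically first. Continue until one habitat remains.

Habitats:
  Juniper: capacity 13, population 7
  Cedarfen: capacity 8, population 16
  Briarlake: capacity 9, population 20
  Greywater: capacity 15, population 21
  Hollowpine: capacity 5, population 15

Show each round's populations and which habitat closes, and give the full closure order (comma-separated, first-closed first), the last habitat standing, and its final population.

Closure order: Briarlake, Hollowpine, Cedarfen, Greywater
Last habitat: Juniper with 79 animals

Round 1: Briarlake=20 Cedarfen=16 Greywater=21 Hollowpine=15 Juniper=7 → close Briarlake (overflow 11)
  20÷4 = 5 each, +1 to first 0
Round 2: Cedarfen=21 Greywater=26 Hollowpine=20 Juniper=12 → close Hollowpine (overflow 15)
  20÷3 = 6 each, +1 to first 2
Round 3: Cedarfen=28 Greywater=33 Juniper=18 → close Cedarfen (overflow 20)
  28÷2 = 14 each, +1 to first 0
Round 4: Greywater=47 Juniper=32 → close Greywater (overflow 32)
  47÷1 = 47 each, +1 to first 0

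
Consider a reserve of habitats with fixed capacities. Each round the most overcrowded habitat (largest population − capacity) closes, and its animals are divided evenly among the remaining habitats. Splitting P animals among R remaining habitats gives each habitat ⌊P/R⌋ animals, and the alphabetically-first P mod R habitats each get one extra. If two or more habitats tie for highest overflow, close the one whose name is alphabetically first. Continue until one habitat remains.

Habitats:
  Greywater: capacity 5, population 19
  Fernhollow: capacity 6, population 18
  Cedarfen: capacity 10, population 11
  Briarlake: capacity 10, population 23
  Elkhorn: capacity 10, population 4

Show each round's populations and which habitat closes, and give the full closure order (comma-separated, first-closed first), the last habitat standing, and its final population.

Round 1: Briarlake=23 Cedarfen=11 Elkhorn=4 Fernhollow=18 Greywater=19 → close Greywater (overflow 14)
  19÷4 = 4 each, +1 to first 3
Round 2: Briarlake=28 Cedarfen=16 Elkhorn=9 Fernhollow=22 → close Briarlake (overflow 18)
  28÷3 = 9 each, +1 to first 1
Round 3: Cedarfen=26 Elkhorn=18 Fernhollow=31 → close Fernhollow (overflow 25)
  31÷2 = 15 each, +1 to first 1
Round 4: Cedarfen=42 Elkhorn=33 → close Cedarfen (overflow 32)
  42÷1 = 42 each, +1 to first 0

Closure order: Greywater, Briarlake, Fernhollow, Cedarfen
Last habitat: Elkhorn with 75 animals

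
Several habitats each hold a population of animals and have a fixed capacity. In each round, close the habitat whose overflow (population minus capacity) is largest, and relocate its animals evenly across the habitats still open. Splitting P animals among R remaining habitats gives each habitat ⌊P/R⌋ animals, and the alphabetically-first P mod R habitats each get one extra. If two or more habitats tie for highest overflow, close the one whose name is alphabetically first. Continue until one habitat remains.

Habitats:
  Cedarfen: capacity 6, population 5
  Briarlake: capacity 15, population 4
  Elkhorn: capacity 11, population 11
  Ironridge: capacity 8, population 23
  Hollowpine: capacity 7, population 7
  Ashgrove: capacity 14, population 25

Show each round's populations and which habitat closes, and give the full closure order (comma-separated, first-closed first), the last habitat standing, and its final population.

Round 1: Ashgrove=25 Briarlake=4 Cedarfen=5 Elkhorn=11 Hollowpine=7 Ironridge=23 → close Ironridge (overflow 15)
  23÷5 = 4 each, +1 to first 3
Round 2: Ashgrove=30 Briarlake=9 Cedarfen=10 Elkhorn=15 Hollowpine=11 → close Ashgrove (overflow 16)
  30÷4 = 7 each, +1 to first 2
Round 3: Briarlake=17 Cedarfen=18 Elkhorn=22 Hollowpine=18 → close Cedarfen (overflow 12)
  18÷3 = 6 each, +1 to first 0
Round 4: Briarlake=23 Elkhorn=28 Hollowpine=24 → close Elkhorn (overflow 17)
  28÷2 = 14 each, +1 to first 0
Round 5: Briarlake=37 Hollowpine=38 → close Hollowpine (overflow 31)
  38÷1 = 38 each, +1 to first 0

Closure order: Ironridge, Ashgrove, Cedarfen, Elkhorn, Hollowpine
Last habitat: Briarlake with 75 animals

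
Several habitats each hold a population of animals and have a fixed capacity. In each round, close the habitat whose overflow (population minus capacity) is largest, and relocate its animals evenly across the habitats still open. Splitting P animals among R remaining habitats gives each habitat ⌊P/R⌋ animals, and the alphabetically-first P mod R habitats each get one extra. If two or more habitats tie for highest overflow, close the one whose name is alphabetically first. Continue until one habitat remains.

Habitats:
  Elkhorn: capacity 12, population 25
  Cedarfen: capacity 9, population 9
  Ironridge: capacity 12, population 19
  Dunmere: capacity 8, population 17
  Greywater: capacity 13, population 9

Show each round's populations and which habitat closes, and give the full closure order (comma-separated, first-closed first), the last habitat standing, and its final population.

Closure order: Elkhorn, Dunmere, Ironridge, Cedarfen
Last habitat: Greywater with 79 animals

Round 1: Cedarfen=9 Dunmere=17 Elkhorn=25 Greywater=9 Ironridge=19 → close Elkhorn (overflow 13)
  25÷4 = 6 each, +1 to first 1
Round 2: Cedarfen=16 Dunmere=23 Greywater=15 Ironridge=25 → close Dunmere (overflow 15)
  23÷3 = 7 each, +1 to first 2
Round 3: Cedarfen=24 Greywater=23 Ironridge=32 → close Ironridge (overflow 20)
  32÷2 = 16 each, +1 to first 0
Round 4: Cedarfen=40 Greywater=39 → close Cedarfen (overflow 31)
  40÷1 = 40 each, +1 to first 0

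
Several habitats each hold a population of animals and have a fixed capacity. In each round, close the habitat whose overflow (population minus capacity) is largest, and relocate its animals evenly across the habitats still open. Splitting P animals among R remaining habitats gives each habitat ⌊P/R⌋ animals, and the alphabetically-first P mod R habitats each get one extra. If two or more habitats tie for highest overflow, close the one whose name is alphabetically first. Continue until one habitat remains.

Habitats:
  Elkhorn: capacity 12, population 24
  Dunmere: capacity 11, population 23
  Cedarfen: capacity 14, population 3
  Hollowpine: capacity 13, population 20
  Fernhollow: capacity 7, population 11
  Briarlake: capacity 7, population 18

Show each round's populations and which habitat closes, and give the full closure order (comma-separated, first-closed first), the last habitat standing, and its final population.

Round 1: Briarlake=18 Cedarfen=3 Dunmere=23 Elkhorn=24 Fernhollow=11 Hollowpine=20 → close Dunmere (overflow 12)
  23÷5 = 4 each, +1 to first 3
Round 2: Briarlake=23 Cedarfen=8 Elkhorn=29 Fernhollow=15 Hollowpine=24 → close Elkhorn (overflow 17)
  29÷4 = 7 each, +1 to first 1
Round 3: Briarlake=31 Cedarfen=15 Fernhollow=22 Hollowpine=31 → close Briarlake (overflow 24)
  31÷3 = 10 each, +1 to first 1
Round 4: Cedarfen=26 Fernhollow=32 Hollowpine=41 → close Hollowpine (overflow 28)
  41÷2 = 20 each, +1 to first 1
Round 5: Cedarfen=47 Fernhollow=52 → close Fernhollow (overflow 45)
  52÷1 = 52 each, +1 to first 0

Closure order: Dunmere, Elkhorn, Briarlake, Hollowpine, Fernhollow
Last habitat: Cedarfen with 99 animals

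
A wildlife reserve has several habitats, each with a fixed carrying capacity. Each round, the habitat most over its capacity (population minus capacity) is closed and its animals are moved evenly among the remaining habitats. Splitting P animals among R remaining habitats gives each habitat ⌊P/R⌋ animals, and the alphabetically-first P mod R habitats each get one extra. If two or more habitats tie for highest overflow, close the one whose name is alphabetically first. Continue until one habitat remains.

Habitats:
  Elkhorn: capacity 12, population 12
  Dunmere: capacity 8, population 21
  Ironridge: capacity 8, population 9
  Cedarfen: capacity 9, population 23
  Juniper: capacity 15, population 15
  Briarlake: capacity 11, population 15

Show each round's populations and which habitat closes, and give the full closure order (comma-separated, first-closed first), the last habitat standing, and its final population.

Round 1: Briarlake=15 Cedarfen=23 Dunmere=21 Elkhorn=12 Ironridge=9 Juniper=15 → close Cedarfen (overflow 14)
  23÷5 = 4 each, +1 to first 3
Round 2: Briarlake=20 Dunmere=26 Elkhorn=17 Ironridge=13 Juniper=19 → close Dunmere (overflow 18)
  26÷4 = 6 each, +1 to first 2
Round 3: Briarlake=27 Elkhorn=24 Ironridge=19 Juniper=25 → close Briarlake (overflow 16)
  27÷3 = 9 each, +1 to first 0
Round 4: Elkhorn=33 Ironridge=28 Juniper=34 → close Elkhorn (overflow 21)
  33÷2 = 16 each, +1 to first 1
Round 5: Ironridge=45 Juniper=50 → close Ironridge (overflow 37)
  45÷1 = 45 each, +1 to first 0

Closure order: Cedarfen, Dunmere, Briarlake, Elkhorn, Ironridge
Last habitat: Juniper with 95 animals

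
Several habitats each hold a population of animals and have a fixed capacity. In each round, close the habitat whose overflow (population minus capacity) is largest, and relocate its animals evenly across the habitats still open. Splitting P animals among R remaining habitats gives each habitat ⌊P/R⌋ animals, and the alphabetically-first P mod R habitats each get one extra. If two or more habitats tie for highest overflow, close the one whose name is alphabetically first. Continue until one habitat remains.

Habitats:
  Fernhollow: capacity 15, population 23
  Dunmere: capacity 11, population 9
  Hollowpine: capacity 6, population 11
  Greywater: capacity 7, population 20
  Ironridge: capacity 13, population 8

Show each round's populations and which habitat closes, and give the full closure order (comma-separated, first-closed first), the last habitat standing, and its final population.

Round 1: Dunmere=9 Fernhollow=23 Greywater=20 Hollowpine=11 Ironridge=8 → close Greywater (overflow 13)
  20÷4 = 5 each, +1 to first 0
Round 2: Dunmere=14 Fernhollow=28 Hollowpine=16 Ironridge=13 → close Fernhollow (overflow 13)
  28÷3 = 9 each, +1 to first 1
Round 3: Dunmere=24 Hollowpine=25 Ironridge=22 → close Hollowpine (overflow 19)
  25÷2 = 12 each, +1 to first 1
Round 4: Dunmere=37 Ironridge=34 → close Dunmere (overflow 26)
  37÷1 = 37 each, +1 to first 0

Closure order: Greywater, Fernhollow, Hollowpine, Dunmere
Last habitat: Ironridge with 71 animals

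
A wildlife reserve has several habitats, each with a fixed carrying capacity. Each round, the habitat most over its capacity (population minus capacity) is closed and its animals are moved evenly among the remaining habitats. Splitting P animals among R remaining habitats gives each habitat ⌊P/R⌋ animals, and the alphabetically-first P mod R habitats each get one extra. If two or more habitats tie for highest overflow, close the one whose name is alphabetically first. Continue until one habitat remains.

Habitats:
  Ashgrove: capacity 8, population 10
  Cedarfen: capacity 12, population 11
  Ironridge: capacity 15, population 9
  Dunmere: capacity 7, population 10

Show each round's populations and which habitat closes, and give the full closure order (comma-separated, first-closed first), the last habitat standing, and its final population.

Closure order: Dunmere, Ashgrove, Cedarfen
Last habitat: Ironridge with 40 animals

Round 1: Ashgrove=10 Cedarfen=11 Dunmere=10 Ironridge=9 → close Dunmere (overflow 3)
  10÷3 = 3 each, +1 to first 1
Round 2: Ashgrove=14 Cedarfen=14 Ironridge=12 → close Ashgrove (overflow 6)
  14÷2 = 7 each, +1 to first 0
Round 3: Cedarfen=21 Ironridge=19 → close Cedarfen (overflow 9)
  21÷1 = 21 each, +1 to first 0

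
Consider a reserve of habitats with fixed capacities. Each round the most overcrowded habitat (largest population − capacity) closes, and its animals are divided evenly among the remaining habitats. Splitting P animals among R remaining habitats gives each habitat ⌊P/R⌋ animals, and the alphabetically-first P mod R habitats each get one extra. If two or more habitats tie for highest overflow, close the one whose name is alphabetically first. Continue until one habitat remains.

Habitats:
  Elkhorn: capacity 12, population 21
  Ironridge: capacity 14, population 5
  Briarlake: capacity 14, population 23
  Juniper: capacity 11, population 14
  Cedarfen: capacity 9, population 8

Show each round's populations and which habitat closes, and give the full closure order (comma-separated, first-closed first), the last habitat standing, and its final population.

Closure order: Briarlake, Elkhorn, Juniper, Cedarfen
Last habitat: Ironridge with 71 animals

Round 1: Briarlake=23 Cedarfen=8 Elkhorn=21 Ironridge=5 Juniper=14 → close Briarlake (overflow 9)
  23÷4 = 5 each, +1 to first 3
Round 2: Cedarfen=14 Elkhorn=27 Ironridge=11 Juniper=19 → close Elkhorn (overflow 15)
  27÷3 = 9 each, +1 to first 0
Round 3: Cedarfen=23 Ironridge=20 Juniper=28 → close Juniper (overflow 17)
  28÷2 = 14 each, +1 to first 0
Round 4: Cedarfen=37 Ironridge=34 → close Cedarfen (overflow 28)
  37÷1 = 37 each, +1 to first 0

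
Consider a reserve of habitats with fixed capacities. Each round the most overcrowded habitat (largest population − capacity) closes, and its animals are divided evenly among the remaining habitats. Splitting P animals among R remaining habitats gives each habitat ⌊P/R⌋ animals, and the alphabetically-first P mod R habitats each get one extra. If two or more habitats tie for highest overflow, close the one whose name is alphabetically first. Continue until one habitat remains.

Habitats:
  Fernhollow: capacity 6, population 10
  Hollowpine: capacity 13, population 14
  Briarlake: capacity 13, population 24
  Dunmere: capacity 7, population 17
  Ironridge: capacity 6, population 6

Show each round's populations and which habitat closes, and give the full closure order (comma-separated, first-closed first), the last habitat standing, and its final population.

Round 1: Briarlake=24 Dunmere=17 Fernhollow=10 Hollowpine=14 Ironridge=6 → close Briarlake (overflow 11)
  24÷4 = 6 each, +1 to first 0
Round 2: Dunmere=23 Fernhollow=16 Hollowpine=20 Ironridge=12 → close Dunmere (overflow 16)
  23÷3 = 7 each, +1 to first 2
Round 3: Fernhollow=24 Hollowpine=28 Ironridge=19 → close Fernhollow (overflow 18)
  24÷2 = 12 each, +1 to first 0
Round 4: Hollowpine=40 Ironridge=31 → close Hollowpine (overflow 27)
  40÷1 = 40 each, +1 to first 0

Closure order: Briarlake, Dunmere, Fernhollow, Hollowpine
Last habitat: Ironridge with 71 animals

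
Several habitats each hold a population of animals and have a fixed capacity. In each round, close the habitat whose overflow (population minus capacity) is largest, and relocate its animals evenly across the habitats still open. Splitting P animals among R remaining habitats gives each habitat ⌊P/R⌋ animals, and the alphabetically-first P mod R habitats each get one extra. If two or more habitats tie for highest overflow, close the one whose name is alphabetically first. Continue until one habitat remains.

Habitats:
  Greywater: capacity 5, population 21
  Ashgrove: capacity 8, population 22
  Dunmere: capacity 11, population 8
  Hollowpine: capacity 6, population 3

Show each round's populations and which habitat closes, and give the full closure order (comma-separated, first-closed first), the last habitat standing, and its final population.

Closure order: Greywater, Ashgrove, Dunmere
Last habitat: Hollowpine with 54 animals

Round 1: Ashgrove=22 Dunmere=8 Greywater=21 Hollowpine=3 → close Greywater (overflow 16)
  21÷3 = 7 each, +1 to first 0
Round 2: Ashgrove=29 Dunmere=15 Hollowpine=10 → close Ashgrove (overflow 21)
  29÷2 = 14 each, +1 to first 1
Round 3: Dunmere=30 Hollowpine=24 → close Dunmere (overflow 19)
  30÷1 = 30 each, +1 to first 0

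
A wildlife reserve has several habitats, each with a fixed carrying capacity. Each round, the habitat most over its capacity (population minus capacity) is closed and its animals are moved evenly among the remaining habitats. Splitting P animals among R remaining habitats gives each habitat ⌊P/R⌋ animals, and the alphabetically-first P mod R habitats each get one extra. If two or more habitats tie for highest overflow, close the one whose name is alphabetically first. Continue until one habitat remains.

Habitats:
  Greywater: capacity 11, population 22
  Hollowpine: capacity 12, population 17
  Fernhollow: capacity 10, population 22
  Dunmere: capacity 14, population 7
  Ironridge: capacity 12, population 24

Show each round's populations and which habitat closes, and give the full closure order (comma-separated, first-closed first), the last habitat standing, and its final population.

Round 1: Dunmere=7 Fernhollow=22 Greywater=22 Hollowpine=17 Ironridge=24 → close Fernhollow (overflow 12)
  22÷4 = 5 each, +1 to first 2
Round 2: Dunmere=13 Greywater=28 Hollowpine=22 Ironridge=29 → close Greywater (overflow 17)
  28÷3 = 9 each, +1 to first 1
Round 3: Dunmere=23 Hollowpine=31 Ironridge=38 → close Ironridge (overflow 26)
  38÷2 = 19 each, +1 to first 0
Round 4: Dunmere=42 Hollowpine=50 → close Hollowpine (overflow 38)
  50÷1 = 50 each, +1 to first 0

Closure order: Fernhollow, Greywater, Ironridge, Hollowpine
Last habitat: Dunmere with 92 animals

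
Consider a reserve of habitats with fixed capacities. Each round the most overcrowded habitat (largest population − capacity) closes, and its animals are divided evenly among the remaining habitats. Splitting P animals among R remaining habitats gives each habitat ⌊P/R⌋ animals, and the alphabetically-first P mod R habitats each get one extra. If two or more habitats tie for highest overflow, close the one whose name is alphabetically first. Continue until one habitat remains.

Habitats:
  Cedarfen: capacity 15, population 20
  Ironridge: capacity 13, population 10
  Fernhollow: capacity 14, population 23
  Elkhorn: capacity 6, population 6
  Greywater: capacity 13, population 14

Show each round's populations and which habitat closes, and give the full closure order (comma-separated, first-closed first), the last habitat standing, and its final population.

Round 1: Cedarfen=20 Elkhorn=6 Fernhollow=23 Greywater=14 Ironridge=10 → close Fernhollow (overflow 9)
  23÷4 = 5 each, +1 to first 3
Round 2: Cedarfen=26 Elkhorn=12 Greywater=20 Ironridge=15 → close Cedarfen (overflow 11)
  26÷3 = 8 each, +1 to first 2
Round 3: Elkhorn=21 Greywater=29 Ironridge=23 → close Greywater (overflow 16)
  29÷2 = 14 each, +1 to first 1
Round 4: Elkhorn=36 Ironridge=37 → close Elkhorn (overflow 30)
  36÷1 = 36 each, +1 to first 0

Closure order: Fernhollow, Cedarfen, Greywater, Elkhorn
Last habitat: Ironridge with 73 animals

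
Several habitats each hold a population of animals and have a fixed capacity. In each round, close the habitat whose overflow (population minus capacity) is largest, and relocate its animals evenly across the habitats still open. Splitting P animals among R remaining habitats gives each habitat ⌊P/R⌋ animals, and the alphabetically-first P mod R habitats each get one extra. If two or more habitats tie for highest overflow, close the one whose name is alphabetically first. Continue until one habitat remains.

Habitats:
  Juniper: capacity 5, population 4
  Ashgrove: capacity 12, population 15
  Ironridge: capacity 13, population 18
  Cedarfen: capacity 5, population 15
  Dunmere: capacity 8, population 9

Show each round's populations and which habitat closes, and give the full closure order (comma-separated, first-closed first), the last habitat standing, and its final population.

Closure order: Cedarfen, Ironridge, Ashgrove, Dunmere
Last habitat: Juniper with 61 animals

Round 1: Ashgrove=15 Cedarfen=15 Dunmere=9 Ironridge=18 Juniper=4 → close Cedarfen (overflow 10)
  15÷4 = 3 each, +1 to first 3
Round 2: Ashgrove=19 Dunmere=13 Ironridge=22 Juniper=7 → close Ironridge (overflow 9)
  22÷3 = 7 each, +1 to first 1
Round 3: Ashgrove=27 Dunmere=20 Juniper=14 → close Ashgrove (overflow 15)
  27÷2 = 13 each, +1 to first 1
Round 4: Dunmere=34 Juniper=27 → close Dunmere (overflow 26)
  34÷1 = 34 each, +1 to first 0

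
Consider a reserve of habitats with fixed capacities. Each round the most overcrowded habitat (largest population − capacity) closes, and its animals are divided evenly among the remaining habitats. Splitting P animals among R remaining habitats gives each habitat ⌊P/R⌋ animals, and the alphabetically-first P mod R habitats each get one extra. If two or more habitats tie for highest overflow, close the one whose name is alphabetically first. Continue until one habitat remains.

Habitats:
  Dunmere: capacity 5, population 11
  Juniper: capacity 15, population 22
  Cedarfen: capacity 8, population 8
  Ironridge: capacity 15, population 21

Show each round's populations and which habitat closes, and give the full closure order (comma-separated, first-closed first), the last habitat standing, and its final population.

Closure order: Juniper, Dunmere, Ironridge
Last habitat: Cedarfen with 62 animals

Round 1: Cedarfen=8 Dunmere=11 Ironridge=21 Juniper=22 → close Juniper (overflow 7)
  22÷3 = 7 each, +1 to first 1
Round 2: Cedarfen=16 Dunmere=18 Ironridge=28 → close Dunmere (overflow 13)
  18÷2 = 9 each, +1 to first 0
Round 3: Cedarfen=25 Ironridge=37 → close Ironridge (overflow 22)
  37÷1 = 37 each, +1 to first 0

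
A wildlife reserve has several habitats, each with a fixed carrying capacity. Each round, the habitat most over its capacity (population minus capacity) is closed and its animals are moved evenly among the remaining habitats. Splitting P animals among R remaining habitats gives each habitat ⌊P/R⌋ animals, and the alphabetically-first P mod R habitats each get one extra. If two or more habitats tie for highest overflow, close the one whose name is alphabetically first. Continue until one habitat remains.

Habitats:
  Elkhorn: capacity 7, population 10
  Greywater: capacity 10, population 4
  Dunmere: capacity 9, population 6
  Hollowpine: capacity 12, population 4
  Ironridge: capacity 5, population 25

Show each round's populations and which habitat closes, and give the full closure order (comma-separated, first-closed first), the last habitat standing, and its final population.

Closure order: Ironridge, Elkhorn, Dunmere, Greywater
Last habitat: Hollowpine with 49 animals

Round 1: Dunmere=6 Elkhorn=10 Greywater=4 Hollowpine=4 Ironridge=25 → close Ironridge (overflow 20)
  25÷4 = 6 each, +1 to first 1
Round 2: Dunmere=13 Elkhorn=16 Greywater=10 Hollowpine=10 → close Elkhorn (overflow 9)
  16÷3 = 5 each, +1 to first 1
Round 3: Dunmere=19 Greywater=15 Hollowpine=15 → close Dunmere (overflow 10)
  19÷2 = 9 each, +1 to first 1
Round 4: Greywater=25 Hollowpine=24 → close Greywater (overflow 15)
  25÷1 = 25 each, +1 to first 0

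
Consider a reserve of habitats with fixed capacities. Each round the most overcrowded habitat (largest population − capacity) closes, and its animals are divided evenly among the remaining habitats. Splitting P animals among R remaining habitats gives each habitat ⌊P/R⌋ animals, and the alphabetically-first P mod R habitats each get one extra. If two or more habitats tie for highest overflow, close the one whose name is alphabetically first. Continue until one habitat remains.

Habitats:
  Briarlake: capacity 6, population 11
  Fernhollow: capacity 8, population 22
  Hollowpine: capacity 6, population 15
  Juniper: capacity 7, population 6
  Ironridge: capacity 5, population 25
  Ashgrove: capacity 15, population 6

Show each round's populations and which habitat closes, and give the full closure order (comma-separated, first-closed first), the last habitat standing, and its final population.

Round 1: Ashgrove=6 Briarlake=11 Fernhollow=22 Hollowpine=15 Ironridge=25 Juniper=6 → close Ironridge (overflow 20)
  25÷5 = 5 each, +1 to first 0
Round 2: Ashgrove=11 Briarlake=16 Fernhollow=27 Hollowpine=20 Juniper=11 → close Fernhollow (overflow 19)
  27÷4 = 6 each, +1 to first 3
Round 3: Ashgrove=18 Briarlake=23 Hollowpine=27 Juniper=17 → close Hollowpine (overflow 21)
  27÷3 = 9 each, +1 to first 0
Round 4: Ashgrove=27 Briarlake=32 Juniper=26 → close Briarlake (overflow 26)
  32÷2 = 16 each, +1 to first 0
Round 5: Ashgrove=43 Juniper=42 → close Juniper (overflow 35)
  42÷1 = 42 each, +1 to first 0

Closure order: Ironridge, Fernhollow, Hollowpine, Briarlake, Juniper
Last habitat: Ashgrove with 85 animals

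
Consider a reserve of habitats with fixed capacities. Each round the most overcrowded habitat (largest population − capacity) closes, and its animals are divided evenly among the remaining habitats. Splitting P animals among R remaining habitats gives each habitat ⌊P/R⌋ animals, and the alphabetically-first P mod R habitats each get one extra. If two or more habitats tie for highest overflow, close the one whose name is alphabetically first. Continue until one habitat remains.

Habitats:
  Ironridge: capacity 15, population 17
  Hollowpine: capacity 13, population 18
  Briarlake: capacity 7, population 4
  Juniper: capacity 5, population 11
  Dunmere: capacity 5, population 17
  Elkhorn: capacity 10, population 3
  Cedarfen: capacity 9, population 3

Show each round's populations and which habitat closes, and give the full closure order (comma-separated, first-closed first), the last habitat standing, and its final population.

Round 1: Briarlake=4 Cedarfen=3 Dunmere=17 Elkhorn=3 Hollowpine=18 Ironridge=17 Juniper=11 → close Dunmere (overflow 12)
  17÷6 = 2 each, +1 to first 5
Round 2: Briarlake=7 Cedarfen=6 Elkhorn=6 Hollowpine=21 Ironridge=20 Juniper=13 → close Hollowpine (overflow 8)
  21÷5 = 4 each, +1 to first 1
Round 3: Briarlake=12 Cedarfen=10 Elkhorn=10 Ironridge=24 Juniper=17 → close Juniper (overflow 12)
  17÷4 = 4 each, +1 to first 1
Round 4: Briarlake=17 Cedarfen=14 Elkhorn=14 Ironridge=28 → close Ironridge (overflow 13)
  28÷3 = 9 each, +1 to first 1
Round 5: Briarlake=27 Cedarfen=23 Elkhorn=23 → close Briarlake (overflow 20)
  27÷2 = 13 each, +1 to first 1
Round 6: Cedarfen=37 Elkhorn=36 → close Cedarfen (overflow 28)
  37÷1 = 37 each, +1 to first 0

Closure order: Dunmere, Hollowpine, Juniper, Ironridge, Briarlake, Cedarfen
Last habitat: Elkhorn with 73 animals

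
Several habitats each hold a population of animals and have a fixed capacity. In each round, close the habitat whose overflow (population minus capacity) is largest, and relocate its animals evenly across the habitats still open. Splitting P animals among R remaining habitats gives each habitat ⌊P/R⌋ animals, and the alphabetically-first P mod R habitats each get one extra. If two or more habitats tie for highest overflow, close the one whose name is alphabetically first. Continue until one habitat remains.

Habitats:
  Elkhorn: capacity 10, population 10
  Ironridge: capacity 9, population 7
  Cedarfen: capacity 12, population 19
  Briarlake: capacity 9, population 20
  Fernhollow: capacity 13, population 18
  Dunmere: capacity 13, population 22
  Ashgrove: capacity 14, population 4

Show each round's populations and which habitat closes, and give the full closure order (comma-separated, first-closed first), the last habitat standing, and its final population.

Closure order: Briarlake, Dunmere, Cedarfen, Fernhollow, Elkhorn, Ironridge
Last habitat: Ashgrove with 100 animals

Round 1: Ashgrove=4 Briarlake=20 Cedarfen=19 Dunmere=22 Elkhorn=10 Fernhollow=18 Ironridge=7 → close Briarlake (overflow 11)
  20÷6 = 3 each, +1 to first 2
Round 2: Ashgrove=8 Cedarfen=23 Dunmere=25 Elkhorn=13 Fernhollow=21 Ironridge=10 → close Dunmere (overflow 12)
  25÷5 = 5 each, +1 to first 0
Round 3: Ashgrove=13 Cedarfen=28 Elkhorn=18 Fernhollow=26 Ironridge=15 → close Cedarfen (overflow 16)
  28÷4 = 7 each, +1 to first 0
Round 4: Ashgrove=20 Elkhorn=25 Fernhollow=33 Ironridge=22 → close Fernhollow (overflow 20)
  33÷3 = 11 each, +1 to first 0
Round 5: Ashgrove=31 Elkhorn=36 Ironridge=33 → close Elkhorn (overflow 26)
  36÷2 = 18 each, +1 to first 0
Round 6: Ashgrove=49 Ironridge=51 → close Ironridge (overflow 42)
  51÷1 = 51 each, +1 to first 0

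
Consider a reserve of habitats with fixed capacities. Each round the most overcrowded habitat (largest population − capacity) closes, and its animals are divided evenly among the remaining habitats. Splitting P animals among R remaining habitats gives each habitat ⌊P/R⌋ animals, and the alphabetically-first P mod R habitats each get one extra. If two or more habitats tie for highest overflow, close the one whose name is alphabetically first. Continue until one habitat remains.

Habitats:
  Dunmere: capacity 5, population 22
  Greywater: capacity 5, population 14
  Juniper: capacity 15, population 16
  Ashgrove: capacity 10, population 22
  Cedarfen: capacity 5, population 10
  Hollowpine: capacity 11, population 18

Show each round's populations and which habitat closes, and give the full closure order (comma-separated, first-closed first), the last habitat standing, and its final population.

Closure order: Dunmere, Ashgrove, Greywater, Cedarfen, Hollowpine
Last habitat: Juniper with 102 animals

Round 1: Ashgrove=22 Cedarfen=10 Dunmere=22 Greywater=14 Hollowpine=18 Juniper=16 → close Dunmere (overflow 17)
  22÷5 = 4 each, +1 to first 2
Round 2: Ashgrove=27 Cedarfen=15 Greywater=18 Hollowpine=22 Juniper=20 → close Ashgrove (overflow 17)
  27÷4 = 6 each, +1 to first 3
Round 3: Cedarfen=22 Greywater=25 Hollowpine=29 Juniper=26 → close Greywater (overflow 20)
  25÷3 = 8 each, +1 to first 1
Round 4: Cedarfen=31 Hollowpine=37 Juniper=34 → close Cedarfen (overflow 26)
  31÷2 = 15 each, +1 to first 1
Round 5: Hollowpine=53 Juniper=49 → close Hollowpine (overflow 42)
  53÷1 = 53 each, +1 to first 0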